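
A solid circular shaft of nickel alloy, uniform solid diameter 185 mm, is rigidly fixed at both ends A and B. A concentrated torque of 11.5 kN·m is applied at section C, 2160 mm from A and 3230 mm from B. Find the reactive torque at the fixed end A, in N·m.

With uniform GJ and both ends fixed, compatibility θ_AC = θ_CB gives T_A·a = T_B·b, together with T_A + T_B = T₀.
T_A = T₀·b/(a+b) = 11500·3230/5390 = 6891 N·m; T_B = 4609 N·m.

6890 N·m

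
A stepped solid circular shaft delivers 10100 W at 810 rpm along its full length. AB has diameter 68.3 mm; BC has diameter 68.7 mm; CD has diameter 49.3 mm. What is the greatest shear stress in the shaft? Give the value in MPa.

5.06 MPa

ω = 2π·810/60 = 84.82 rad/s, so T = P/ω = 10100 / 84.82 = 119.1 N·m.
Under the same torque, τ_max = 16T/(πd³) is largest where d is smallest — segment CD (d = 49.3 mm).
τ_max = 16·119.1/(π·(0.0493)³) = 5.061×10^6 Pa.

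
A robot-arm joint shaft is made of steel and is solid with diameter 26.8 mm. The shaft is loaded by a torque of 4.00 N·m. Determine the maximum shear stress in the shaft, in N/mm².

1.06 N/mm²

J = πd⁴/32 = π(0.0268)⁴/32 = 5.065×10^-8 m⁴.
τ_max = T·r/J = 4.000 × 0.0134 / 5.065×10^-8 = 1.058×10^6 Pa.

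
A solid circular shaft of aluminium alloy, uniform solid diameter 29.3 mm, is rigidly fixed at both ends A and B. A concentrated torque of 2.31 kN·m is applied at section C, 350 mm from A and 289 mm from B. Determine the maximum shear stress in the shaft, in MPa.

With uniform GJ and both ends fixed, compatibility θ_AC = θ_CB gives T_A·a = T_B·b, together with T_A + T_B = T₀.
T_A = T₀·b/(a+b) = 2310·289/639.0 = 1045 N·m; T_B = 1265 N·m.
τ in each portion: τ_AC = 2.12×10^8 Pa, τ_CB = 2.56×10^8 Pa; maximum is in CB.
τ_max = T_CB·r/J = 1265·0.0146/7.24×10^-8 = 2.562×10^8 Pa.

256 MPa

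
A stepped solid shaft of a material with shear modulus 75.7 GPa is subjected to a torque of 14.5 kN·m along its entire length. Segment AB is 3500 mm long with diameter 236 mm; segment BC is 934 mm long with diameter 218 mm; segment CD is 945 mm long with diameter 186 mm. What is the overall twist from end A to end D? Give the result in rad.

0.00455 rad

J_AB = π(0.236)⁴/32 = 3.05×10^-4 m⁴; J_BC = π(0.218)⁴/32 = 2.22×10^-4 m⁴; J_CD = π(0.186)⁴/32 = 1.18×10^-4 m⁴.
θ = (T/G)·Σ L_i/J_i = (14500/75.7×10⁹)·(3.50/3.05×10^-4 + 0.934/2.22×10^-4 + 0.945/1.18×10^-4) = 4.549×10^-3 rad.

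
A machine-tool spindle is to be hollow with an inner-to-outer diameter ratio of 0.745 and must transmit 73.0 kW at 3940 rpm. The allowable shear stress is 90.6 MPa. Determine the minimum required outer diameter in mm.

ω = 2π·3940/60 = 412.6 rad/s, so T = P/ω = 73.0×10³ / 412.6 = 176.9 N·m.
For a hollow shaft with d_i/d_o = 0.745: τ_max = 16T/(π d_o³ (1−k⁴)), so d_o = [16T/(π τ_allow (1−k⁴))]^(1/3) = [16·176.9/(π·9.06×10^7·0.6919)]^(1/3) = 0.02431 m.

24.3 mm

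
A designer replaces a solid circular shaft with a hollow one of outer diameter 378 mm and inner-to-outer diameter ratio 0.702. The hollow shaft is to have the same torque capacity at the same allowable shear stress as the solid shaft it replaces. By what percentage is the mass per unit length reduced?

Equal τ_max and T ⇒ the solid shaft needs d_s³ = d_o³(1−k⁴), so d_s = 378·(1−0.702⁴)^(1/3) = 344.5 mm.
Area ratio A_h/A_s = d_o²(1−k²)/d_s² = (1−k²)/(1−k⁴)^(2/3) = 0.6106.
Mass saving = 1 − 0.6106 = 38.9 %.

38.9 %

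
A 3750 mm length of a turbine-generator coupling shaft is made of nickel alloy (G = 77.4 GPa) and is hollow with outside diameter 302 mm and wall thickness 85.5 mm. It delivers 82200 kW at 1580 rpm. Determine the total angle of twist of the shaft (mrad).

ω = 2π·1580/60 = 165.5 rad/s, so T = P/ω = 82200×10³ / 165.5 = 496800 N·m.
J = π(d_o⁴ − d_i⁴)/32 = π(0.302⁴ − 0.131⁴)/32 = 7.877×10^-4 m⁴.
θ = T·L/(G·J) = 496800 × 3.75 / (77.4×10⁹ × 7.877×10^-4) = 0.03056 rad.

30.6 mrad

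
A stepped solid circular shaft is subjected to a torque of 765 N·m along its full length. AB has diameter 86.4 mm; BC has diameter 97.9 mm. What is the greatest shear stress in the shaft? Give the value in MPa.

Under the same torque, τ_max = 16T/(πd³) is largest where d is smallest — segment AB (d = 86.4 mm).
τ_max = 16·765.0/(π·(0.0864)³) = 6.041×10^6 Pa.

6.04 MPa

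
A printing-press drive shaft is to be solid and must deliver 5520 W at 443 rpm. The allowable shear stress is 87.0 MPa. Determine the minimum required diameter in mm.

ω = 2π·443/60 = 46.39 rad/s, so T = P/ω = 5520 / 46.39 = 119.0 N·m.
For a solid shaft τ_max = 16T/(πd³), so d = (16T/(π τ_allow))^(1/3) = (16·119.0/(π·8.70×10^7))^(1/3) = 0.01910 m.

19.1 mm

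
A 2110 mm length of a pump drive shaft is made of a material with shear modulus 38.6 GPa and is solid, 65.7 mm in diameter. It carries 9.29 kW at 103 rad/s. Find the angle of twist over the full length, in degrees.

ω = 103 rad/s, so T = P/ω = 9.29×10³ / 103.0 = 90.19 N·m.
J = πd⁴/32 = π(0.0657)⁴/32 = 1.829×10^-6 m⁴.
θ = T·L/(G·J) = 90.19 × 2.11 / (38.6×10⁹ × 1.829×10^-6) = 2.695×10^-3 rad.

0.154°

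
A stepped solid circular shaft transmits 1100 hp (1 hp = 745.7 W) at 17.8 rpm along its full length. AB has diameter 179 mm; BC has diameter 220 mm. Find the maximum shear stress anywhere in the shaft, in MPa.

ω = 2π·17.8/60 = 1.864 rad/s, so T = P/ω = 1100×745.7 / 1.864 = 440100 N·m.
Under the same torque, τ_max = 16T/(πd³) is largest where d is smallest — segment AB (d = 179 mm).
τ_max = 16·440100/(π·(0.179)³) = 3.908×10^8 Pa.

391 MPa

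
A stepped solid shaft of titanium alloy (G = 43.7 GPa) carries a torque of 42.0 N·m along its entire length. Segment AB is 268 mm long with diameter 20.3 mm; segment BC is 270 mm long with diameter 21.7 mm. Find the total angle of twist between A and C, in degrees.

J_AB = π(0.0203)⁴/32 = 1.67×10^-8 m⁴; J_BC = π(0.0217)⁴/32 = 2.18×10^-8 m⁴.
θ = (T/G)·Σ L_i/J_i = (42.00/43.7×10⁹)·(0.268/1.67×10^-8 + 0.270/2.18×10^-8) = 0.02737 rad.

1.57°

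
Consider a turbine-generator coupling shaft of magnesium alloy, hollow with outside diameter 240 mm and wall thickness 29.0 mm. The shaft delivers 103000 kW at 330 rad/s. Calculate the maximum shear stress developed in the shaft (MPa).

172 MPa

ω = 330 rad/s, so T = P/ω = 103000×10³ / 330.0 = 312100 N·m.
J = π(d_o⁴ − d_i⁴)/32 = π(0.240⁴ − 0.182⁴)/32 = 2.180×10^-4 m⁴.
τ_max = T·r/J = 312100 × 0.120 / 2.180×10^-4 = 1.718×10^8 Pa.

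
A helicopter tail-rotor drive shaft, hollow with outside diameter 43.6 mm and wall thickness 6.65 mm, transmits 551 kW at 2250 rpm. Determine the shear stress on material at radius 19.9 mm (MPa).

171 MPa

ω = 2π·2250/60 = 235.6 rad/s, so T = P/ω = 551×10³ / 235.6 = 2339 N·m.
J = π(d_o⁴ − d_i⁴)/32 = π(0.0436⁴ − 0.0303⁴)/32 = 2.720×10^-7 m⁴.
Shear stress varies linearly with radius: τ = T·r/J = 2339 × 0.0199 / 2.720×10^-7 = 1.711×10^8 Pa.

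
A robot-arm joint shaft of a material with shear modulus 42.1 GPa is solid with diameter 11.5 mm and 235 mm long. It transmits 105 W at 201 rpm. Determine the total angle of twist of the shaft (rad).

ω = 2π·201/60 = 21.05 rad/s, so T = P/ω = 105 / 21.05 = 4.988 N·m.
J = πd⁴/32 = π(0.0115)⁴/32 = 1.717×10^-9 m⁴.
θ = T·L/(G·J) = 4.988 × 0.235 / (42.1×10⁹ × 1.717×10^-9) = 0.01622 rad.

0.0162 rad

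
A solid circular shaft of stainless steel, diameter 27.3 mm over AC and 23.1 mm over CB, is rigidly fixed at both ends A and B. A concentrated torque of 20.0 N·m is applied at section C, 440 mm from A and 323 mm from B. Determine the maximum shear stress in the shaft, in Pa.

Compatibility: T_A·a/J_AC = T_B·b/J_CB with T_A + T_B = T₀.
J_AC = 5.45×10^-8 m⁴, J_CB = 2.80×10^-8 m⁴, so T_A = T₀·(J_AC/a)/((J_AC/a)+(J_CB/b)) = 11.78 N·m, T_B = 8.224 N·m.
τ in each portion: τ_AC = 2.95×10^6 Pa, τ_CB = 3.40×10^6 Pa; maximum is in CB.
τ_max = T_CB·r/J = 8.224·0.0116/2.80×10^-8 = 3.398×10^6 Pa.

3.40e6 Pa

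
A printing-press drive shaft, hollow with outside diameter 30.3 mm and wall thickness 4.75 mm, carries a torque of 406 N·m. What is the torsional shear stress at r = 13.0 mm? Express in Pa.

8.20e7 Pa

J = π(d_o⁴ − d_i⁴)/32 = π(0.0303⁴ − 0.0208⁴)/32 = 6.437×10^-8 m⁴.
Shear stress varies linearly with radius: τ = T·r/J = 406.0 × 0.0130 / 6.437×10^-8 = 8.199×10^7 Pa.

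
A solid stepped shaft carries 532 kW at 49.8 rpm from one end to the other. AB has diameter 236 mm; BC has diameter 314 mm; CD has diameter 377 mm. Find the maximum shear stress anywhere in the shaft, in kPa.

39500 kPa

ω = 2π·49.8/60 = 5.215 rad/s, so T = P/ω = 532×10³ / 5.215 = 102000 N·m.
Under the same torque, τ_max = 16T/(πd³) is largest where d is smallest — segment AB (d = 236 mm).
τ_max = 16·102000/(π·(0.236)³) = 3.953×10^7 Pa.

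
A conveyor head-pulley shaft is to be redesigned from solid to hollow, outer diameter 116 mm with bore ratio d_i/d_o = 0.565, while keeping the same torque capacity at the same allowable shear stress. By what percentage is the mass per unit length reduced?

26.9 %

Equal τ_max and T ⇒ the solid shaft needs d_s³ = d_o³(1−k⁴), so d_s = 116·(1−0.565⁴)^(1/3) = 111.9 mm.
Area ratio A_h/A_s = d_o²(1−k²)/d_s² = (1−k²)/(1−k⁴)^(2/3) = 0.7313.
Mass saving = 1 − 0.7313 = 26.9 %.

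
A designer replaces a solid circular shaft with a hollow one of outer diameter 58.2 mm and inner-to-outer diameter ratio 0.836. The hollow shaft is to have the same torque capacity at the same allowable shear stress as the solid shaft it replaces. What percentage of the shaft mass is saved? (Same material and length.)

52.9 %

Equal τ_max and T ⇒ the solid shaft needs d_s³ = d_o³(1−k⁴), so d_s = 58.2·(1−0.836⁴)^(1/3) = 46.55 mm.
Area ratio A_h/A_s = d_o²(1−k²)/d_s² = (1−k²)/(1−k⁴)^(2/3) = 0.4708.
Mass saving = 1 − 0.4708 = 52.9 %.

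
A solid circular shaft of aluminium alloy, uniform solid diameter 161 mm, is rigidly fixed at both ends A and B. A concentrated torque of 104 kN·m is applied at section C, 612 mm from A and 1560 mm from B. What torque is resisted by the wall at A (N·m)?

With uniform GJ and both ends fixed, compatibility θ_AC = θ_CB gives T_A·a = T_B·b, together with T_A + T_B = T₀.
T_A = T₀·b/(a+b) = 104000·1560/2172 = 74700 N·m; T_B = 29300 N·m.

74700 N·m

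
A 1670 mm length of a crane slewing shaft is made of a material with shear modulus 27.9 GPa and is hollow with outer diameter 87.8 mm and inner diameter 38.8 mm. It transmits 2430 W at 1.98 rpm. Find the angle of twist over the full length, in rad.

0.125 rad

ω = 2π·1.98/60 = 0.2073 rad/s, so T = P/ω = 2430 / 0.2073 = 11720 N·m.
J = π(d_o⁴ − d_i⁴)/32 = π(0.0878⁴ − 0.0388⁴)/32 = 5.612×10^-6 m⁴.
θ = T·L/(G·J) = 11720 × 1.67 / (27.9×10⁹ × 5.612×10^-6) = 0.1250 rad.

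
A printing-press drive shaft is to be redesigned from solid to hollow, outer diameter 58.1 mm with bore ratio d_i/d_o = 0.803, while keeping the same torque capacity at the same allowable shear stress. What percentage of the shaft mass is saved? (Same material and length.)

Equal τ_max and T ⇒ the solid shaft needs d_s³ = d_o³(1−k⁴), so d_s = 58.1·(1−0.803⁴)^(1/3) = 48.57 mm.
Area ratio A_h/A_s = d_o²(1−k²)/d_s² = (1−k²)/(1−k⁴)^(2/3) = 0.5082.
Mass saving = 1 − 0.5082 = 49.2 %.

49.2 %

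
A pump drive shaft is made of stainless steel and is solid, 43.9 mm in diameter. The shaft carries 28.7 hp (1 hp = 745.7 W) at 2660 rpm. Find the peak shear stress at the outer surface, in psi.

671 psi

ω = 2π·2660/60 = 278.6 rad/s, so T = P/ω = 28.7×745.7 / 278.6 = 76.83 N·m.
J = πd⁴/32 = π(0.0439)⁴/32 = 3.646×10^-7 m⁴.
τ_max = T·r/J = 76.83 × 0.0220 / 3.646×10^-7 = 4.625×10^6 Pa.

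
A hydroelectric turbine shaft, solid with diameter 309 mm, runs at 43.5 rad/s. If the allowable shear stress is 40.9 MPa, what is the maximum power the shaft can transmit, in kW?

10300 kW

J = πd⁴/32 = π(0.309)⁴/32 = 8.950×10^-4 m⁴.
T_max = τ_allow·J/r = 4.09×10^7 × 8.950×10^-4 / 0.154 = 236900 N·m.
ω = 43.5 rad/s, so P_max = T_max·ω = 1.031×10^7 W.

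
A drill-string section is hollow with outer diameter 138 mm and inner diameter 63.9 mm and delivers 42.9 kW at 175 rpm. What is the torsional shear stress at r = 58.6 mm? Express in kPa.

ω = 2π·175/60 = 18.33 rad/s, so T = P/ω = 42.9×10³ / 18.33 = 2341 N·m.
J = π(d_o⁴ − d_i⁴)/32 = π(0.138⁴ − 0.0639⁴)/32 = 3.397×10^-5 m⁴.
Shear stress varies linearly with radius: τ = T·r/J = 2341 × 0.0586 / 3.397×10^-5 = 4.038×10^6 Pa.

4040 kPa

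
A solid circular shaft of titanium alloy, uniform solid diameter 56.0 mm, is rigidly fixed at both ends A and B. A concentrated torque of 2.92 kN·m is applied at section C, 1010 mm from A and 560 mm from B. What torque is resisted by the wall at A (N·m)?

1040 N·m

With uniform GJ and both ends fixed, compatibility θ_AC = θ_CB gives T_A·a = T_B·b, together with T_A + T_B = T₀.
T_A = T₀·b/(a+b) = 2920·560/1570 = 1042 N·m; T_B = 1878 N·m.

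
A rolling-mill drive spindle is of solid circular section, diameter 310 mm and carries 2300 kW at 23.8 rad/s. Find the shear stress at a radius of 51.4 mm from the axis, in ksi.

ω = 23.8 rad/s, so T = P/ω = 2300×10³ / 23.80 = 96640 N·m.
J = πd⁴/32 = π(0.310)⁴/32 = 9.067×10^-4 m⁴.
Shear stress varies linearly with radius: τ = T·r/J = 96640 × 0.0514 / 9.067×10^-4 = 5.479×10^6 Pa.

0.795 ksi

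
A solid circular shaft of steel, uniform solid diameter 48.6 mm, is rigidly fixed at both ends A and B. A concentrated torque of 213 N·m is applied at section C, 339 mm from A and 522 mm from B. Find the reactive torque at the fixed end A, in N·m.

129 N·m

With uniform GJ and both ends fixed, compatibility θ_AC = θ_CB gives T_A·a = T_B·b, together with T_A + T_B = T₀.
T_A = T₀·b/(a+b) = 213.0·522/861.0 = 129.1 N·m; T_B = 83.86 N·m.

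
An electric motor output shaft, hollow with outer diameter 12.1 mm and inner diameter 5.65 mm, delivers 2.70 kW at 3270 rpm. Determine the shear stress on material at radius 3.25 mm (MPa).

ω = 2π·3270/60 = 342.4 rad/s, so T = P/ω = 2.70×10³ / 342.4 = 7.885 N·m.
J = π(d_o⁴ − d_i⁴)/32 = π(0.0121⁴ − 0.00565⁴)/32 = 2.004×10^-9 m⁴.
Shear stress varies linearly with radius: τ = T·r/J = 7.885 × 0.00325 / 2.004×10^-9 = 1.278×10^7 Pa.

12.8 MPa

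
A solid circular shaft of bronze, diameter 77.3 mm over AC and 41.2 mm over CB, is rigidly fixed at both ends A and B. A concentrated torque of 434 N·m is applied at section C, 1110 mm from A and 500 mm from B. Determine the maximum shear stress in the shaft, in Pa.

Compatibility: T_A·a/J_AC = T_B·b/J_CB with T_A + T_B = T₀.
J_AC = 3.51×10^-6 m⁴, J_CB = 2.83×10^-7 m⁴, so T_A = T₀·(J_AC/a)/((J_AC/a)+(J_CB/b)) = 368.1 N·m, T_B = 65.94 N·m.
τ in each portion: τ_AC = 4.06×10^6 Pa, τ_CB = 4.80×10^6 Pa; maximum is in CB.
τ_max = T_CB·r/J = 65.94·0.0206/2.83×10^-7 = 4.802×10^6 Pa.

4.80e6 Pa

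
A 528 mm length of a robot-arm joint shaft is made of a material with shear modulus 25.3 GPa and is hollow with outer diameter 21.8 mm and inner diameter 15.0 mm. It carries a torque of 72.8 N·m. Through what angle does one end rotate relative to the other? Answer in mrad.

88.3 mrad

J = π(d_o⁴ − d_i⁴)/32 = π(0.0218⁴ − 0.0150⁴)/32 = 1.720×10^-8 m⁴.
θ = T·L/(G·J) = 72.80 × 0.528 / (25.3×10⁹ × 1.720×10^-8) = 0.08832 rad.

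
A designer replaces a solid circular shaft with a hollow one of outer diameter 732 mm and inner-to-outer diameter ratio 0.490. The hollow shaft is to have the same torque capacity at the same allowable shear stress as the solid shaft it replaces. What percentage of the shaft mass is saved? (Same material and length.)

Equal τ_max and T ⇒ the solid shaft needs d_s³ = d_o³(1−k⁴), so d_s = 732·(1−0.490⁴)^(1/3) = 717.7 mm.
Area ratio A_h/A_s = d_o²(1−k²)/d_s² = (1−k²)/(1−k⁴)^(2/3) = 0.7906.
Mass saving = 1 − 0.7906 = 20.9 %.

20.9 %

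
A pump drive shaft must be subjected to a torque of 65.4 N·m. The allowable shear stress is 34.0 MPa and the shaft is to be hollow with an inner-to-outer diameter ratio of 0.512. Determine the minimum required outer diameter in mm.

21.9 mm

For a hollow shaft with d_i/d_o = 0.512: τ_max = 16T/(π d_o³ (1−k⁴)), so d_o = [16T/(π τ_allow (1−k⁴))]^(1/3) = [16·65.40/(π·3.40×10^7·0.9313)]^(1/3) = 0.02191 m.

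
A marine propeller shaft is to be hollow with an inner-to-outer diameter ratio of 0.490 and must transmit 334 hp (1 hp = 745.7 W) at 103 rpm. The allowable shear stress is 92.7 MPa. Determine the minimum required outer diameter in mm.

ω = 2π·103/60 = 10.79 rad/s, so T = P/ω = 334×745.7 / 10.79 = 23090 N·m.
For a hollow shaft with d_i/d_o = 0.490: τ_max = 16T/(π d_o³ (1−k⁴)), so d_o = [16T/(π τ_allow (1−k⁴))]^(1/3) = [16·23090/(π·9.27×10^7·0.9424)]^(1/3) = 0.1104 m.

110 mm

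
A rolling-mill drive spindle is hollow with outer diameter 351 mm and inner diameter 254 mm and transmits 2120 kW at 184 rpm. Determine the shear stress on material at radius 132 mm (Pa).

ω = 2π·184/60 = 19.27 rad/s, so T = P/ω = 2120×10³ / 19.27 = 110000 N·m.
J = π(d_o⁴ − d_i⁴)/32 = π(0.351⁴ − 0.254⁴)/32 = 1.082×10^-3 m⁴.
Shear stress varies linearly with radius: τ = T·r/J = 110000 × 0.132 / 1.082×10^-3 = 1.343×10^7 Pa.

1.34e7 Pa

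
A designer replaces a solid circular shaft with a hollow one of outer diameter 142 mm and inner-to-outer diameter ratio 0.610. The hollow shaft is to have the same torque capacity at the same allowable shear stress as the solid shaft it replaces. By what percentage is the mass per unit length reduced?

Equal τ_max and T ⇒ the solid shaft needs d_s³ = d_o³(1−k⁴), so d_s = 142·(1−0.610⁴)^(1/3) = 135.1 mm.
Area ratio A_h/A_s = d_o²(1−k²)/d_s² = (1−k²)/(1−k⁴)^(2/3) = 0.6935.
Mass saving = 1 − 0.6935 = 30.7 %.

30.7 %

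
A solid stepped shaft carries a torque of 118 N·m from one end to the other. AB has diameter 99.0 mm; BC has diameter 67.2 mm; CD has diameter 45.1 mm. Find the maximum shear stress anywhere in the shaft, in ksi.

0.950 ksi

Under the same torque, τ_max = 16T/(πd³) is largest where d is smallest — segment CD (d = 45.1 mm).
τ_max = 16·118.0/(π·(0.0451)³) = 6.551×10^6 Pa.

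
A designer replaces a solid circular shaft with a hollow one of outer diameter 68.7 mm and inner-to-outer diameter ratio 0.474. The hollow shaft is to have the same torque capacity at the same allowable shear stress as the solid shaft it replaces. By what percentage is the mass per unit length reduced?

19.7 %

Equal τ_max and T ⇒ the solid shaft needs d_s³ = d_o³(1−k⁴), so d_s = 68.7·(1−0.474⁴)^(1/3) = 67.52 mm.
Area ratio A_h/A_s = d_o²(1−k²)/d_s² = (1−k²)/(1−k⁴)^(2/3) = 0.8026.
Mass saving = 1 − 0.8026 = 19.7 %.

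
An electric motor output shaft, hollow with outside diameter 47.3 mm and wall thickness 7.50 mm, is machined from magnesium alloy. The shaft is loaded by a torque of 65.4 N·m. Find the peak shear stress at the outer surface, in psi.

583 psi

J = π(d_o⁴ − d_i⁴)/32 = π(0.0473⁴ − 0.0323⁴)/32 = 3.846×10^-7 m⁴.
τ_max = T·r/J = 65.40 × 0.0236 / 3.846×10^-7 = 4.022×10^6 Pa.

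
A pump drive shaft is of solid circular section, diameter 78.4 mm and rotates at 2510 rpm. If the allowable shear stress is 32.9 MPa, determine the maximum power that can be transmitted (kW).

818 kW

J = πd⁴/32 = π(0.0784)⁴/32 = 3.709×10^-6 m⁴.
T_max = τ_allow·J/r = 3.29×10^7 × 3.709×10^-6 / 0.0392 = 3113 N·m.
ω = 2π·2510/60 = 262.8 rad/s, so P_max = T_max·ω = 8.182×10^5 W.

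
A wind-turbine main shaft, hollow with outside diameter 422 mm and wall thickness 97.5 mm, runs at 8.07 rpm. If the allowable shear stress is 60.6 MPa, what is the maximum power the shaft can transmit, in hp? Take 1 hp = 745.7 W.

J = π(d_o⁴ − d_i⁴)/32 = π(0.422⁴ − 0.227⁴)/32 = 2.853×10^-3 m⁴.
T_max = τ_allow·J/r = 6.06×10^7 × 2.853×10^-3 / 0.211 = 819300 N·m.
ω = 2π·8.07/60 = 0.8451 rad/s, so P_max = T_max·ω = 6.924×10^5 W.

929 hp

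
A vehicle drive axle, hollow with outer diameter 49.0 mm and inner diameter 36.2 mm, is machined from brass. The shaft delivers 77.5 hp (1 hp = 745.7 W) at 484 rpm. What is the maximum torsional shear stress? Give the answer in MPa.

70.3 MPa

ω = 2π·484/60 = 50.68 rad/s, so T = P/ω = 77.5×745.7 / 50.68 = 1140 N·m.
J = π(d_o⁴ − d_i⁴)/32 = π(0.0490⁴ − 0.0362⁴)/32 = 3.974×10^-7 m⁴.
τ_max = T·r/J = 1140 × 0.0245 / 3.974×10^-7 = 7.030×10^7 Pa.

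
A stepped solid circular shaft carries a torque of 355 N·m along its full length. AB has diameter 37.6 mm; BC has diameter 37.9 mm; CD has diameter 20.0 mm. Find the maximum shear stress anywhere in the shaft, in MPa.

226 MPa

Under the same torque, τ_max = 16T/(πd³) is largest where d is smallest — segment CD (d = 20.0 mm).
τ_max = 16·355.0/(π·(0.0200)³) = 2.260×10^8 Pa.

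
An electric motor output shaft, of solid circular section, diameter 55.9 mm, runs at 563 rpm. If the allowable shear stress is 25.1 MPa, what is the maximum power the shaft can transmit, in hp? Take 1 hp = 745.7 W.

J = πd⁴/32 = π(0.0559)⁴/32 = 9.586×10^-7 m⁴.
T_max = τ_allow·J/r = 2.51×10^7 × 9.586×10^-7 / 0.0279 = 860.9 N·m.
ω = 2π·563/60 = 58.96 rad/s, so P_max = T_max·ω = 5.075×10^4 W.

68.1 hp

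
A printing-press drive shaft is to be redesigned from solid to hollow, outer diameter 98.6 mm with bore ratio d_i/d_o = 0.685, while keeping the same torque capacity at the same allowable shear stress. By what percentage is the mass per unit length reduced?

37.4 %

Equal τ_max and T ⇒ the solid shaft needs d_s³ = d_o³(1−k⁴), so d_s = 98.6·(1−0.685⁴)^(1/3) = 90.76 mm.
Area ratio A_h/A_s = d_o²(1−k²)/d_s² = (1−k²)/(1−k⁴)^(2/3) = 0.6265.
Mass saving = 1 − 0.6265 = 37.4 %.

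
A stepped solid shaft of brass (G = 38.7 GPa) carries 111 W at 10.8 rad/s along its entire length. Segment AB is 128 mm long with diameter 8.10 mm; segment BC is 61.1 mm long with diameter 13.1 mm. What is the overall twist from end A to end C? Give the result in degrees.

ω = 10.8 rad/s, so T = P/ω = 111 / 10.80 = 10.28 N·m.
J_AB = π(0.00810)⁴/32 = 4.23×10^-10 m⁴; J_BC = π(0.0131)⁴/32 = 2.89×10^-9 m⁴.
θ = (T/G)·Σ L_i/J_i = (10.28/38.7×10⁹)·(0.128/4.23×10^-10 + 0.0611/2.89×10^-9) = 0.08605 rad.

4.93°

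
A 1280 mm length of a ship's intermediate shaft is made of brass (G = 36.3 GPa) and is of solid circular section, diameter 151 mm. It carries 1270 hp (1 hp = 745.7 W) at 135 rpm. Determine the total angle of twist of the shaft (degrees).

ω = 2π·135/60 = 14.14 rad/s, so T = P/ω = 1270×745.7 / 14.14 = 66990 N·m.
J = πd⁴/32 = π(0.151)⁴/32 = 5.104×10^-5 m⁴.
θ = T·L/(G·J) = 66990 × 1.28 / (36.3×10⁹ × 5.104×10^-5) = 0.04628 rad.

2.65°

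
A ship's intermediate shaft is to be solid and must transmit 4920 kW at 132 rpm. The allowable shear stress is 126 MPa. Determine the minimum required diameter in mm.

ω = 2π·132/60 = 13.82 rad/s, so T = P/ω = 4920×10³ / 13.82 = 355900 N·m.
For a solid shaft τ_max = 16T/(πd³), so d = (16T/(π τ_allow))^(1/3) = (16·355900/(π·1.26×10^8))^(1/3) = 0.2432 m.

243 mm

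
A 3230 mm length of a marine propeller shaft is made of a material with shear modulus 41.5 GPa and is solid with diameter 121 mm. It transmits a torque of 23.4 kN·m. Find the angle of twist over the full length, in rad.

J = πd⁴/32 = π(0.121)⁴/32 = 2.104×10^-5 m⁴.
θ = T·L/(G·J) = 23400 × 3.23 / (41.5×10⁹ × 2.104×10^-5) = 0.08654 rad.

0.0865 rad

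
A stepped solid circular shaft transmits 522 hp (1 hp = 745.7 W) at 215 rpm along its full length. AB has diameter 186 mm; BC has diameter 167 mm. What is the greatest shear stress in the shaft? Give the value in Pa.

ω = 2π·215/60 = 22.51 rad/s, so T = P/ω = 522×745.7 / 22.51 = 17290 N·m.
Under the same torque, τ_max = 16T/(πd³) is largest where d is smallest — segment BC (d = 167 mm).
τ_max = 16·17290/(π·(0.167)³) = 1.891×10^7 Pa.

1.89e7 Pa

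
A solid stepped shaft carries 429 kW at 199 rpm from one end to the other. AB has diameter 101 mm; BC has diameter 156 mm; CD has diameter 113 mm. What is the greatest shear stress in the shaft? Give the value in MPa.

102 MPa

ω = 2π·199/60 = 20.84 rad/s, so T = P/ω = 429×10³ / 20.84 = 20590 N·m.
Under the same torque, τ_max = 16T/(πd³) is largest where d is smallest — segment AB (d = 101 mm).
τ_max = 16·20590/(π·(0.101)³) = 1.018×10^8 Pa.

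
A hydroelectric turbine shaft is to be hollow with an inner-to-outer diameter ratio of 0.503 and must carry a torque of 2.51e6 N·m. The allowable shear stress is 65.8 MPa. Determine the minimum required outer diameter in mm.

For a hollow shaft with d_i/d_o = 0.503: τ_max = 16T/(π d_o³ (1−k⁴)), so d_o = [16T/(π τ_allow (1−k⁴))]^(1/3) = [16·2.510e6/(π·6.58×10^7·0.9360)]^(1/3) = 0.5921 m.

592 mm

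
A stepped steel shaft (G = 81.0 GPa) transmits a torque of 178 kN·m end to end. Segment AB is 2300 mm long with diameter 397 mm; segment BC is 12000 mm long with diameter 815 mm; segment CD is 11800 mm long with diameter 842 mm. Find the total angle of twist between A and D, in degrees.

0.184°

J_AB = π(0.397)⁴/32 = 2.44×10^-3 m⁴; J_BC = π(0.815)⁴/32 = 0.0433 m⁴; J_CD = π(0.842)⁴/32 = 0.0493 m⁴.
θ = (T/G)·Σ L_i/J_i = (178000/81.0×10⁹)·(2.30/2.44×10^-3 + 12.0/0.0433 + 11.8/0.0493) = 3.207×10^-3 rad.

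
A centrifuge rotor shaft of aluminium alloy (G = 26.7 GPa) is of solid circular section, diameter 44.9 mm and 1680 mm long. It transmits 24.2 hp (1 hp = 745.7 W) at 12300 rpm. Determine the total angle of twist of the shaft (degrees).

ω = 2π·12300/60 = 1288 rad/s, so T = P/ω = 24.2×745.7 / 1288 = 14.01 N·m.
J = πd⁴/32 = π(0.0449)⁴/32 = 3.990×10^-7 m⁴.
θ = T·L/(G·J) = 14.01 × 1.68 / (26.7×10⁹ × 3.990×10^-7) = 2.209×10^-3 rad.

0.127°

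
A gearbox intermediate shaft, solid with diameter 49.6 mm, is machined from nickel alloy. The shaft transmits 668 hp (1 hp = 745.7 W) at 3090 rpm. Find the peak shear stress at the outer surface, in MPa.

64.3 MPa

ω = 2π·3090/60 = 323.6 rad/s, so T = P/ω = 668×745.7 / 323.6 = 1539 N·m.
J = πd⁴/32 = π(0.0496)⁴/32 = 5.942×10^-7 m⁴.
τ_max = T·r/J = 1539 × 0.0248 / 5.942×10^-7 = 6.425×10^7 Pa.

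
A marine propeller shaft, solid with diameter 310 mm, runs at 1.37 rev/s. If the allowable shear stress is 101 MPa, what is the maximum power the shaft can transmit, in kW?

5090 kW

J = πd⁴/32 = π(0.310)⁴/32 = 9.067×10^-4 m⁴.
T_max = τ_allow·J/r = 1.01×10^8 × 9.067×10^-4 / 0.155 = 590800 N·m.
ω = 2π·1.37 = 8.608 rad/s, so P_max = T_max·ω = 5.086×10^6 W.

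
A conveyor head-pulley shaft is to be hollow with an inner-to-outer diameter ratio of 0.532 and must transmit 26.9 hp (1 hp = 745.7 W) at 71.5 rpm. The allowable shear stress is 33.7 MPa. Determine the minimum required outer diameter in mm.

ω = 2π·71.5/60 = 7.487 rad/s, so T = P/ω = 26.9×745.7 / 7.487 = 2679 N·m.
For a hollow shaft with d_i/d_o = 0.532: τ_max = 16T/(π d_o³ (1−k⁴)), so d_o = [16T/(π τ_allow (1−k⁴))]^(1/3) = [16·2679/(π·3.37×10^7·0.9199)]^(1/3) = 0.07607 m.

76.1 mm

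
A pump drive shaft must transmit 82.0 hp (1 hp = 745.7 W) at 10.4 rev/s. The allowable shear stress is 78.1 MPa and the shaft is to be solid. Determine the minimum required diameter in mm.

39.4 mm

ω = 2π·10.4 = 65.35 rad/s, so T = P/ω = 82.0×745.7 / 65.35 = 935.8 N·m.
For a solid shaft τ_max = 16T/(πd³), so d = (16T/(π τ_allow))^(1/3) = (16·935.8/(π·7.81×10^7))^(1/3) = 0.03937 m.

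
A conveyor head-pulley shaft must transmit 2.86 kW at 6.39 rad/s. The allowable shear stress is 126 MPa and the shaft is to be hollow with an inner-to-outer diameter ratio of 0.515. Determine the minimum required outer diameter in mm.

26.9 mm

ω = 6.39 rad/s, so T = P/ω = 2.86×10³ / 6.390 = 447.6 N·m.
For a hollow shaft with d_i/d_o = 0.515: τ_max = 16T/(π d_o³ (1−k⁴)), so d_o = [16T/(π τ_allow (1−k⁴))]^(1/3) = [16·447.6/(π·1.26×10^8·0.9297)]^(1/3) = 0.02690 m.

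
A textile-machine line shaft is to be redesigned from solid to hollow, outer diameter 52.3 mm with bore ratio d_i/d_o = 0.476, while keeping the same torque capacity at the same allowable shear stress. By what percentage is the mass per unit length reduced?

Equal τ_max and T ⇒ the solid shaft needs d_s³ = d_o³(1−k⁴), so d_s = 52.3·(1−0.476⁴)^(1/3) = 51.39 mm.
Area ratio A_h/A_s = d_o²(1−k²)/d_s² = (1−k²)/(1−k⁴)^(2/3) = 0.8011.
Mass saving = 1 − 0.8011 = 19.9 %.

19.9 %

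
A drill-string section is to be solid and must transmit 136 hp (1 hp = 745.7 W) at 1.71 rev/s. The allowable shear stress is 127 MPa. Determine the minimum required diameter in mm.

72.3 mm

ω = 2π·1.71 = 10.74 rad/s, so T = P/ω = 136×745.7 / 10.74 = 9439 N·m.
For a solid shaft τ_max = 16T/(πd³), so d = (16T/(π τ_allow))^(1/3) = (16·9439/(π·1.27×10^8))^(1/3) = 0.07234 m.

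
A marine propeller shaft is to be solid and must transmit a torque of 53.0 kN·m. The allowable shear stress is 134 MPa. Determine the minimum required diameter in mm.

126 mm

For a solid shaft τ_max = 16T/(πd³), so d = (16T/(π τ_allow))^(1/3) = (16·53000/(π·1.34×10^8))^(1/3) = 0.1263 m.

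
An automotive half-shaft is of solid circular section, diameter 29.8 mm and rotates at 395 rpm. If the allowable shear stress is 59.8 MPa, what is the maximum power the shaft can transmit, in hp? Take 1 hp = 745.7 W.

17.2 hp

J = πd⁴/32 = π(0.0298)⁴/32 = 7.742×10^-8 m⁴.
T_max = τ_allow·J/r = 5.98×10^7 × 7.742×10^-8 / 0.0149 = 310.7 N·m.
ω = 2π·395/60 = 41.36 rad/s, so P_max = T_max·ω = 1.285×10^4 W.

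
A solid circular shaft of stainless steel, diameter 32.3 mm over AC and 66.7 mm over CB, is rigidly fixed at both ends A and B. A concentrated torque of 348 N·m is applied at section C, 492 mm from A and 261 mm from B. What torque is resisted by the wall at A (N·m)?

9.86 N·m

Compatibility: T_A·a/J_AC = T_B·b/J_CB with T_A + T_B = T₀.
J_AC = 1.07×10^-7 m⁴, J_CB = 1.94×10^-6 m⁴, so T_A = T₀·(J_AC/a)/((J_AC/a)+(J_CB/b)) = 9.864 N·m, T_B = 338.1 N·m.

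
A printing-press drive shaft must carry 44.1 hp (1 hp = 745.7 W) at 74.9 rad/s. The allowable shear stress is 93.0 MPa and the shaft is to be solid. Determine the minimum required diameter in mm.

ω = 74.9 rad/s, so T = P/ω = 44.1×745.7 / 74.90 = 439.1 N·m.
For a solid shaft τ_max = 16T/(πd³), so d = (16T/(π τ_allow))^(1/3) = (16·439.1/(π·9.30×10^7))^(1/3) = 0.02886 m.

28.9 mm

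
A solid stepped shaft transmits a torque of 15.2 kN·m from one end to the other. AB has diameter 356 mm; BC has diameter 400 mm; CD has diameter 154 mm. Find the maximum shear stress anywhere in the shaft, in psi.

3070 psi

Under the same torque, τ_max = 16T/(πd³) is largest where d is smallest — segment CD (d = 154 mm).
τ_max = 16·15200/(π·(0.154)³) = 2.120×10^7 Pa.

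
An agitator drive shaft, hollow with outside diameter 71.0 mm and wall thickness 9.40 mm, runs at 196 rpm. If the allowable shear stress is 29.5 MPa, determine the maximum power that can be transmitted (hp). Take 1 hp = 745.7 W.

40.4 hp

J = π(d_o⁴ − d_i⁴)/32 = π(0.0710⁴ − 0.0522⁴)/32 = 1.766×10^-6 m⁴.
T_max = τ_allow·J/r = 2.95×10^7 × 1.766×10^-6 / 0.0355 = 1467 N·m.
ω = 2π·196/60 = 20.53 rad/s, so P_max = T_max·ω = 3.012×10^4 W.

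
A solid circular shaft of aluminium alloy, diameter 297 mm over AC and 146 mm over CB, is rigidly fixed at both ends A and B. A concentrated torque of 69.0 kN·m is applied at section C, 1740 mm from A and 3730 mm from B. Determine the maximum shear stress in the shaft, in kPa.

Compatibility: T_A·a/J_AC = T_B·b/J_CB with T_A + T_B = T₀.
J_AC = 7.64×10^-4 m⁴, J_CB = 4.46×10^-5 m⁴, so T_A = T₀·(J_AC/a)/((J_AC/a)+(J_CB/b)) = 67170 N·m, T_B = 1830 N·m.
τ in each portion: τ_AC = 1.31×10^7 Pa, τ_CB = 2.99×10^6 Pa; maximum is in AC.
τ_max = T_AC·r/J = 67170·0.148/7.64×10^-4 = 1.306×10^7 Pa.

13100 kPa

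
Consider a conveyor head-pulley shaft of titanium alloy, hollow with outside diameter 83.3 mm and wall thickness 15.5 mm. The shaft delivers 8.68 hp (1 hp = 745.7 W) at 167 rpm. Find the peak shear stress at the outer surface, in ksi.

ω = 2π·167/60 = 17.49 rad/s, so T = P/ω = 8.68×745.7 / 17.49 = 370.1 N·m.
J = π(d_o⁴ − d_i⁴)/32 = π(0.0833⁴ − 0.0523⁴)/32 = 3.992×10^-6 m⁴.
τ_max = T·r/J = 370.1 × 0.0416 / 3.992×10^-6 = 3.861×10^6 Pa.

0.560 ksi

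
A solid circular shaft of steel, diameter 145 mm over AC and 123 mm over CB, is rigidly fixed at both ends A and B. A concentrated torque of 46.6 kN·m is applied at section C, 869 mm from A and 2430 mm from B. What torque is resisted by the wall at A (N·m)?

39300 N·m

Compatibility: T_A·a/J_AC = T_B·b/J_CB with T_A + T_B = T₀.
J_AC = 4.34×10^-5 m⁴, J_CB = 2.25×10^-5 m⁴, so T_A = T₀·(J_AC/a)/((J_AC/a)+(J_CB/b)) = 39320 N·m, T_B = 7281 N·m.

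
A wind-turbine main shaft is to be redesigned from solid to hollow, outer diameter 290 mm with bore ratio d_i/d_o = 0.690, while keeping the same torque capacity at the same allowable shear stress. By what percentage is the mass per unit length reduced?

Equal τ_max and T ⇒ the solid shaft needs d_s³ = d_o³(1−k⁴), so d_s = 290·(1−0.690⁴)^(1/3) = 266.2 mm.
Area ratio A_h/A_s = d_o²(1−k²)/d_s² = (1−k²)/(1−k⁴)^(2/3) = 0.6218.
Mass saving = 1 − 0.6218 = 37.8 %.

37.8 %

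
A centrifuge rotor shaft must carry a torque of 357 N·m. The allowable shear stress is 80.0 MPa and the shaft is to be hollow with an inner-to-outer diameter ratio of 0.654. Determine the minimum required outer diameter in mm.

30.3 mm

For a hollow shaft with d_i/d_o = 0.654: τ_max = 16T/(π d_o³ (1−k⁴)), so d_o = [16T/(π τ_allow (1−k⁴))]^(1/3) = [16·357.0/(π·8.00×10^7·0.8171)]^(1/3) = 0.03030 m.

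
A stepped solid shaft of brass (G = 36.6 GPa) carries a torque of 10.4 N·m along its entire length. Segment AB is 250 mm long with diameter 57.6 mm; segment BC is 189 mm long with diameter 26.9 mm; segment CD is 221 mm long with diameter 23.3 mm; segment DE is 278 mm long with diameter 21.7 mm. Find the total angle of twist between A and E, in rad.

J_AB = π(0.0576)⁴/32 = 1.08×10^-6 m⁴; J_BC = π(0.0269)⁴/32 = 5.14×10^-8 m⁴; J_CD = π(0.0233)⁴/32 = 2.89×10^-8 m⁴; J_DE = π(0.0217)⁴/32 = 2.18×10^-8 m⁴.
θ = (T/G)·Σ L_i/J_i = (10.40/36.6×10⁹)·(0.250/1.08×10^-6 + 0.189/5.14×10^-8 + 0.221/2.89×10^-8 + 0.278/2.18×10^-8) = 6.910×10^-3 rad.

0.00691 rad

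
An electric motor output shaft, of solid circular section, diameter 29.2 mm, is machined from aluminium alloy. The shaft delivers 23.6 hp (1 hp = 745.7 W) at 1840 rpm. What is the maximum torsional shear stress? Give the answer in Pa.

1.87e7 Pa

ω = 2π·1840/60 = 192.7 rad/s, so T = P/ω = 23.6×745.7 / 192.7 = 91.33 N·m.
J = πd⁴/32 = π(0.0292)⁴/32 = 7.137×10^-8 m⁴.
τ_max = T·r/J = 91.33 × 0.0146 / 7.137×10^-8 = 1.868×10^7 Pa.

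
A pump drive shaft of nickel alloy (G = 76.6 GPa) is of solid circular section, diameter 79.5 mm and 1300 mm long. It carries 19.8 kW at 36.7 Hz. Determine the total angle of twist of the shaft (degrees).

ω = 2π·36.7 = 230.6 rad/s, so T = P/ω = 19.8×10³ / 230.6 = 85.87 N·m.
J = πd⁴/32 = π(0.0795)⁴/32 = 3.922×10^-6 m⁴.
θ = T·L/(G·J) = 85.87 × 1.30 / (76.6×10⁹ × 3.922×10^-6) = 3.716×10^-4 rad.

0.0213°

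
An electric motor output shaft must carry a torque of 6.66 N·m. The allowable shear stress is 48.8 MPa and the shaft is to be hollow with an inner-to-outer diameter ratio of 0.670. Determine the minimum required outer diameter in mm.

9.55 mm

For a hollow shaft with d_i/d_o = 0.670: τ_max = 16T/(π d_o³ (1−k⁴)), so d_o = [16T/(π τ_allow (1−k⁴))]^(1/3) = [16·6.660/(π·4.88×10^7·0.7985)]^(1/3) = 0.009548 m.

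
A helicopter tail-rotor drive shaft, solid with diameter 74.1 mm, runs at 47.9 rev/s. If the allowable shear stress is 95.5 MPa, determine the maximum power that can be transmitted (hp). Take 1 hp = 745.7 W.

3080 hp

J = πd⁴/32 = π(0.0741)⁴/32 = 2.960×10^-6 m⁴.
T_max = τ_allow·J/r = 9.55×10^7 × 2.960×10^-6 / 0.0370 = 7629 N·m.
ω = 2π·47.9 = 301.0 rad/s, so P_max = T_max·ω = 2.296×10^6 W.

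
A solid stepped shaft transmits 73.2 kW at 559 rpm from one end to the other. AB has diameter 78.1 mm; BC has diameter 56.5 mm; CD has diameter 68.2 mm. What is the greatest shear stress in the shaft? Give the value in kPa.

35300 kPa

ω = 2π·559/60 = 58.54 rad/s, so T = P/ω = 73.2×10³ / 58.54 = 1250 N·m.
Under the same torque, τ_max = 16T/(πd³) is largest where d is smallest — segment BC (d = 56.5 mm).
τ_max = 16·1250/(π·(0.0565)³) = 3.531×10^7 Pa.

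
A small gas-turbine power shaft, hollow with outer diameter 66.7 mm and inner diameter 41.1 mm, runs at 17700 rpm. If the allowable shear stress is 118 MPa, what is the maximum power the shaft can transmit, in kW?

J = π(d_o⁴ − d_i⁴)/32 = π(0.0667⁴ − 0.0411⁴)/32 = 1.663×10^-6 m⁴.
T_max = τ_allow·J/r = 1.18×10^8 × 1.663×10^-6 / 0.0334 = 5884 N·m.
ω = 2π·17700/60 = 1854 rad/s, so P_max = T_max·ω = 1.091×10^7 W.

10900 kW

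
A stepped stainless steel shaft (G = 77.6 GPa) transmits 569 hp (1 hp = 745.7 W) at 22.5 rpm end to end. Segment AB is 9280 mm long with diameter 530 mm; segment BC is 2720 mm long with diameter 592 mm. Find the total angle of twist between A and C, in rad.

0.00330 rad

ω = 2π·22.5/60 = 2.356 rad/s, so T = P/ω = 569×745.7 / 2.356 = 180100 N·m.
J_AB = π(0.530)⁴/32 = 7.75×10^-3 m⁴; J_BC = π(0.592)⁴/32 = 0.0121 m⁴.
θ = (T/G)·Σ L_i/J_i = (180100/77.6×10⁹)·(9.28/7.75×10^-3 + 2.72/0.0121) = 3.303×10^-3 rad.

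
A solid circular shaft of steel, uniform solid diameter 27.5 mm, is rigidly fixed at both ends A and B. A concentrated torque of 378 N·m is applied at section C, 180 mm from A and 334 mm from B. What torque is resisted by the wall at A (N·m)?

246 N·m

With uniform GJ and both ends fixed, compatibility θ_AC = θ_CB gives T_A·a = T_B·b, together with T_A + T_B = T₀.
T_A = T₀·b/(a+b) = 378.0·334/514.0 = 245.6 N·m; T_B = 132.4 N·m.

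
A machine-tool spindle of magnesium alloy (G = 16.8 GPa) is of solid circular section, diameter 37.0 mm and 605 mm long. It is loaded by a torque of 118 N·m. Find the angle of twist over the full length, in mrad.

J = πd⁴/32 = π(0.0370)⁴/32 = 1.840×10^-7 m⁴.
θ = T·L/(G·J) = 118.0 × 0.605 / (16.8×10⁹ × 1.840×10^-7) = 0.02310 rad.

23.1 mrad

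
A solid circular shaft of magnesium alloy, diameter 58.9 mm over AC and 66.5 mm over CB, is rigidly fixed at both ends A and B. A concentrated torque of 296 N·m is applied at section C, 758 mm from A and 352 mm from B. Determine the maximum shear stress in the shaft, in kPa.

Compatibility: T_A·a/J_AC = T_B·b/J_CB with T_A + T_B = T₀.
J_AC = 1.18×10^-6 m⁴, J_CB = 1.92×10^-6 m⁴, so T_A = T₀·(J_AC/a)/((J_AC/a)+(J_CB/b)) = 65.79 N·m, T_B = 230.2 N·m.
τ in each portion: τ_AC = 1.64×10^6 Pa, τ_CB = 3.99×10^6 Pa; maximum is in CB.
τ_max = T_CB·r/J = 230.2·0.0333/1.92×10^-6 = 3.987×10^6 Pa.

3990 kPa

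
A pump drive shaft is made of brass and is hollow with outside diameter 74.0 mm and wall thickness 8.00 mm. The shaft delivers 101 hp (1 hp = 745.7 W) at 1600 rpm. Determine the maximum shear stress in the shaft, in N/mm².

ω = 2π·1600/60 = 167.6 rad/s, so T = P/ω = 101×745.7 / 167.6 = 449.5 N·m.
J = π(d_o⁴ − d_i⁴)/32 = π(0.0740⁴ − 0.0580⁴)/32 = 1.833×10^-6 m⁴.
τ_max = T·r/J = 449.5 × 0.0370 / 1.833×10^-6 = 9.074×10^6 Pa.

9.07 N/mm²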